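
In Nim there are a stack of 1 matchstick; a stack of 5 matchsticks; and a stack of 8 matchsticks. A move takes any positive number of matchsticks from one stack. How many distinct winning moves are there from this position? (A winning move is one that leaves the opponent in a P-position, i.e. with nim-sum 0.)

1

Bitwise XOR of the heap sizes:
  0001  (1)
  0101  (5)
  1000  (8)
  ----
  1100  (12)
The overall nim-sum is X = 12. A stack of size p has a winning move iff p XOR X < p (reduce it to p XOR X).
  1: 1 XOR 12 = 13 ≥ 1 — no move.
  5: 5 XOR 12 = 9 ≥ 5 — no move.
  8: 8 XOR 12 = 4 < 8 — winning move (to 4).
That gives 1 winning move.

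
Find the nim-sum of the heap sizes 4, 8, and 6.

10

Nim-sum: 4 ⊕ 8 ⊕ 6 = 10.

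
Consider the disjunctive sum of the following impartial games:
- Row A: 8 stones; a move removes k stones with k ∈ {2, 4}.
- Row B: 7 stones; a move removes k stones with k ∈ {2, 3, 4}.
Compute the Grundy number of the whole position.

1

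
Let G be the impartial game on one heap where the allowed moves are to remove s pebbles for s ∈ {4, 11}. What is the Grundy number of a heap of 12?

1

Compute g(0), g(1), … for moves {4, 11}:
k:     0  1  2  3  4  5  6  7  8  9 10 11 12
g(k):  0  0  0  0  1  1  1  1  0  0  0  2  1
So g(12) = 1.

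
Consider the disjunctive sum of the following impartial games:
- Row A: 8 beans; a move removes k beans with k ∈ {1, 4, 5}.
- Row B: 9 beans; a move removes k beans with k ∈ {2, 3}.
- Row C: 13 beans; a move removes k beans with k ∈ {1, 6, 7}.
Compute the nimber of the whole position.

3

Build the Grundy sequence for row A with g(k) = mex{g(k−s) : s ∈ {1, 4, 5}, s ≤ k}:
k:     0  1  2  3  4  5  6  7  8
g(k):  0  1  0  1  2  3  2  3  0
So g(8) = 0.
Grundy values for row B (subtraction set {2, 3}):
g(0) = mex{} = 0
g(1) = mex{} = 0
g(2) = mex{0} = 1
g(3) = mex{0} = 1
g(4) = mex{0,1} = 2
g(5) = mex{1} = 0
g(6) = mex{1,2} = 0
g(7) = mex{0,2} = 1
g(8) = mex{0} = 1
g(9) = mex{0,1} = 2
So g(9) = 2.
Grundy values for row C (subtraction set {1, 6, 7}):
k:     0  1  2  3  4  5  6  7  8  9 10 11 12 13
g(k):  0  1  0  1  0  1  2  3  2  3  2  3  0  1
So g(13) = 1.
By the Sprague-Grundy theorem, the Grundy value of a sum of independent games is the XOR of the component values.
Combined value = 0 ⊕ 2 ⊕ 1 = 3.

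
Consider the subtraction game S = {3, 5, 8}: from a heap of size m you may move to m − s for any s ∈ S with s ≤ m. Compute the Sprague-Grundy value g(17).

Grundy values for subtraction set {3, 5, 8}:
k:     0  1  2  3  4  5  6  7  8  9 10 11 12 13 14 15 16 17
g(k):  0  0  0  1  1  1  2  2  2  3  3  0  0  0  1  1  1  2
So g(17) = 2.

2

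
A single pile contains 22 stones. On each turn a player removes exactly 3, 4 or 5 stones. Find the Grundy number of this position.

2

Compute g(0), g(1), … for moves {3, 4, 5}:
k:     0  1  2  3  4  5  6  7  8  9 10 11 12 13 14 15 16 17 18 19 20 21 22
g(k):  0  0  0  1  1  1  2  2  0  0  0  1  1  1  2  2  0  0  0  1  1  1  2
So g(22) = 2.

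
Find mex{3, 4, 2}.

0

0 is not in the set, so the mex is 0.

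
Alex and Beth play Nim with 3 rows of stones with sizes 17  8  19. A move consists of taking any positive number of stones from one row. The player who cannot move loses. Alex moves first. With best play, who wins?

Alex wins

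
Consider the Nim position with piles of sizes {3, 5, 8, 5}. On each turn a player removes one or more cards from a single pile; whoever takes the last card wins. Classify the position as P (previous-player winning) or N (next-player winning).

N-position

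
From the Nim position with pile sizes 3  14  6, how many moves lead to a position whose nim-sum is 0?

1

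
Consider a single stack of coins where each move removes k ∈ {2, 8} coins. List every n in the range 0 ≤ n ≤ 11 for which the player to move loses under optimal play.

Grundy values for subtraction set {2, 8}:
g(0) = mex{} = 0
g(1) = mex{} = 0
g(2) = mex{0} = 1
g(3) = mex{0} = 1
g(4) = mex{1} = 0
g(5) = mex{1} = 0
g(6) = mex{0} = 1
g(7) = mex{0} = 1
g(8) = mex{0,1} = 2
g(9) = mex{0,1} = 2
g(10) = mex{1,2} = 0
g(11) = mex{1,2} = 0
The P-positions (g = 0) in 0..11 are 0, 1, 4, 5, 10, 11.

0, 1, 4, 5, 10, 11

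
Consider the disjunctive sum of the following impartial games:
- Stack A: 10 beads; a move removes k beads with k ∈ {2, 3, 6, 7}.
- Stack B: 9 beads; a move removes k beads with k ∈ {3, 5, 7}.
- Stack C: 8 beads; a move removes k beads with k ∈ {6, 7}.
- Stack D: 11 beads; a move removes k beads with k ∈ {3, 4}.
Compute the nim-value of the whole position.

3

Grundy values for stack A (subtraction set {2, 3, 6, 7}):
k:     0  1  2  3  4  5  6  7  8  9 10
g(k):  0  0  1  1  2  0  3  1  2  0  0
So g(10) = 0.
Grundy values for stack B (subtraction set {3, 5, 7}):
g(0) = mex{} = 0
g(1) = mex{} = 0
g(2) = mex{} = 0
g(3) = mex{0} = 1
g(4) = mex{0} = 1
g(5) = mex{0} = 1
g(6) = mex{0,1} = 2
g(7) = mex{0,1} = 2
g(8) = mex{0,1} = 2
g(9) = mex{0,1,2} = 3
So g(9) = 3.
Grundy values for stack C (subtraction set {6, 7}):
k:     0  1  2  3  4  5  6  7  8
g(k):  0  0  0  0  0  0  1  1  1
So g(8) = 1.
Build the Grundy sequence for stack D with g(k) = mex{g(k−s) : s ∈ {3, 4}, s ≤ k}:
g(0) = mex{} = 0
g(1) = mex{} = 0
g(2) = mex{} = 0
g(3) = mex{0} = 1
g(4) = mex{0} = 1
g(5) = mex{0} = 1
g(6) = mex{0,1} = 2
g(7) = mex{1} = 0
g(8) = mex{1} = 0
g(9) = mex{1,2} = 0
g(10) = mex{0,2} = 1
g(11) = mex{0} = 1
So g(11) = 1.
The value of a disjunctive sum is the nim-sum of the parts.
Combined value = 0 XOR 3 XOR 1 XOR 1 = 3.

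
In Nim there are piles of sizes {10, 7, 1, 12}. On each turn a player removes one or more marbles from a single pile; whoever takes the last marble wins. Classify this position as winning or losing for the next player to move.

Losing position

Write each in binary and XOR column by column:
  1010  (10)
  0111  (7)
  0001  (1)
  1100  (12)
  ----
  0000  (0)
The nim-sum is 0, so this is a P-position: the player to move is in a losing position under optimal play.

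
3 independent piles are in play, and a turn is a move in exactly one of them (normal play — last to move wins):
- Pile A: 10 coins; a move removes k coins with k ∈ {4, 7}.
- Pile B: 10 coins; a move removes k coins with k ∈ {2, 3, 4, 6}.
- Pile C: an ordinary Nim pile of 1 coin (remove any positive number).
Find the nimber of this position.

Grundy values for pile A (subtraction set {4, 7}):
k:     0  1  2  3  4  5  6  7  8  9 10
g(k):  0  0  0  0  1  1  1  1  2  2  2
So g(10) = 2.
Build the Grundy sequence for pile B with g(k) = mex{g(k−s) : s ∈ {2, 3, 4, 6}, s ≤ k}:
g(0) = mex{} = 0
g(1) = mex{} = 0
g(2) = mex{0} = 1
g(3) = mex{0} = 1
g(4) = mex{0,1} = 2
g(5) = mex{0,1} = 2
g(6) = mex{0,1,2} = 3
g(7) = mex{0,1,2} = 3
g(8) = mex{1,2,3} = 0
g(9) = mex{1,2,3} = 0
g(10) = mex{0,2,3} = 1
So g(10) = 1.
Pile C is a plain Nim pile of size 1, so its Grundy value is 1.
By the Sprague-Grundy theorem, the Grundy value of a sum of independent games is the XOR of the component values.
Combined value = 2 ⊕ 1 ⊕ 1 = 2.

2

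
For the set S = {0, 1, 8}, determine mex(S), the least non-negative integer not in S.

2

The values 0, 1 are all present; 2 is the first non-negative integer missing from the set.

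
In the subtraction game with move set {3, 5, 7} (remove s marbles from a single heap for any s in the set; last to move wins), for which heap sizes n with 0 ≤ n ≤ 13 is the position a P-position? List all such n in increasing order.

0, 1, 2, 10, 11, 12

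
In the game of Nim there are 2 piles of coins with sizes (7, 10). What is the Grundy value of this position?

Compute the nim-sum pairwise:
7 XOR 10 = 13

13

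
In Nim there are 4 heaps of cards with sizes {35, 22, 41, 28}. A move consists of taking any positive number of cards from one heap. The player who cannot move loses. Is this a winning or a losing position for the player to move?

Losing position

Compute the nim-sum pairwise:
35 XOR 22 = 53
53 XOR 41 = 28
28 XOR 28 = 0
The nim-sum is 0, so this is a P-position: the player to move is in a losing position under optimal play.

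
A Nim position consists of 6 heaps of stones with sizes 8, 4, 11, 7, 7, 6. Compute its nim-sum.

1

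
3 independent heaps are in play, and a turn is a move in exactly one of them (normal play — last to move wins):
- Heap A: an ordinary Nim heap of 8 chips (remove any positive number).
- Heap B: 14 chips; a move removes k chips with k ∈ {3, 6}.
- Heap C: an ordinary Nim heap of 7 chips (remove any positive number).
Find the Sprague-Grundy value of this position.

14

Heap A is a plain Nim heap of size 8, so its Grundy value is 8.
Grundy values for heap B (subtraction set {3, 6}):
k:     0  1  2  3  4  5  6  7  8  9 10 11 12 13 14
g(k):  0  0  0  1  1  1  2  2  2  0  0  0  1  1  1
So g(14) = 1.
Heap C is a plain Nim heap of size 7, so its Grundy value is 7.
By the Sprague-Grundy theorem, the Grundy value of a sum of independent games is the XOR of the component values.
Combined value = 8 ⊕ 1 ⊕ 7 = 14.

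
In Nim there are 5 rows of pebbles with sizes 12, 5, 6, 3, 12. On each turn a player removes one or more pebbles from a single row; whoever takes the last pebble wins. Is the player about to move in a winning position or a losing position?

In binary:
  1100  (12)
  0101  (5)
  0110  (6)
  0011  (3)
  1100  (12)
  ----
  0000  (0)
The nim-sum is 0, so this is a P-position: the player to move is in a losing position under optimal play.

Losing position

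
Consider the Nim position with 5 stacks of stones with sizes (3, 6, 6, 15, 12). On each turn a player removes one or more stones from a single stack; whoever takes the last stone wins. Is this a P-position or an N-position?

P-position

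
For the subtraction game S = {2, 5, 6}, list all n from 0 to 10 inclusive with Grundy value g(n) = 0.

0, 1, 4, 8

Build the Grundy sequence with g(k) = mex{g(k−s) : s ∈ {2, 5, 6}, s ≤ k}:
k:     0  1  2  3  4  5  6  7  8  9 10
g(k):  0  0  1  1  0  2  1  3  0  2  1
The P-positions (g = 0) in 0..10 are 0, 1, 4, 8.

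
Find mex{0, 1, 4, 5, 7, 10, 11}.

2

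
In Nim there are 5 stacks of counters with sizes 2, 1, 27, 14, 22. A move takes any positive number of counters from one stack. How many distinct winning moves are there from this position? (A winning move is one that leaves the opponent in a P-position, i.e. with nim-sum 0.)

Nim-sum: 2 ^ 1 ^ 27 ^ 14 ^ 22 = 0.
The nim-sum is already 0, so every move leaves a nonzero nim-sum — there are no winning moves.

0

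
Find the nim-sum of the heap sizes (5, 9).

Compute the nim-sum pairwise:
5 ⊕ 9 = 12

12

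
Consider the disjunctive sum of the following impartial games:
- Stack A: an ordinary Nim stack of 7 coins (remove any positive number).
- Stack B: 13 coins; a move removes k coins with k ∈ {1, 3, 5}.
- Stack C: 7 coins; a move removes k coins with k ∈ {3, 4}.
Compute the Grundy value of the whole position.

6

Stack A is a plain Nim stack of size 7, so its Grundy value is 7.
For stack B, compute g(0), g(1), … with moves {1, 3, 5}:
g(0) = mex{} = 0
g(1) = mex{0} = 1
g(2) = mex{1} = 0
g(3) = mex{0} = 1
g(4) = mex{1} = 0
g(5) = mex{0} = 1
g(6) = mex{1} = 0
g(7) = mex{0} = 1
g(8) = mex{1} = 0
g(9) = mex{0} = 1
g(10) = mex{1} = 0
g(11) = mex{0} = 1
g(12) = mex{1} = 0
g(13) = mex{0} = 1
So g(13) = 1.
Grundy values for stack C (subtraction set {3, 4}):
g(0) = mex{} = 0
g(1) = mex{} = 0
g(2) = mex{} = 0
g(3) = mex{0} = 1
g(4) = mex{0} = 1
g(5) = mex{0} = 1
g(6) = mex{0,1} = 2
g(7) = mex{1} = 0
So g(7) = 0.
The value of a disjunctive sum is the nim-sum of the parts.
Combined value = 7 ⊕ 1 ⊕ 0 = 6.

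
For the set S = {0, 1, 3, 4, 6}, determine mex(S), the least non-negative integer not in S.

2

The values 0, 1 are all present; 2 is the first non-negative integer missing from the set.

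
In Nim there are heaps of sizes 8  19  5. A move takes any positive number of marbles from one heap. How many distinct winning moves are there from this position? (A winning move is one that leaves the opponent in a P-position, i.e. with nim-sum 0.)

1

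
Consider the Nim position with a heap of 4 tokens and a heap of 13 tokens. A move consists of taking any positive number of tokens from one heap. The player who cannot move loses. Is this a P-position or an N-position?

N-position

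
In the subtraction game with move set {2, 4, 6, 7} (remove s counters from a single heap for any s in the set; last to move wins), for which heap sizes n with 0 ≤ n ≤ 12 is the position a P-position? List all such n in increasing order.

0, 1, 9, 10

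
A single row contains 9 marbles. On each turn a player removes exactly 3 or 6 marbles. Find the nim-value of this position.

Build the Grundy sequence with g(k) = mex{g(k−s) : s ∈ {3, 6}, s ≤ k}:
g(0) = mex{} = 0
g(1) = mex{} = 0
g(2) = mex{} = 0
g(3) = mex{0} = 1
g(4) = mex{0} = 1
g(5) = mex{0} = 1
g(6) = mex{0,1} = 2
g(7) = mex{0,1} = 2
g(8) = mex{0,1} = 2
g(9) = mex{1,2} = 0
So g(9) = 0.

0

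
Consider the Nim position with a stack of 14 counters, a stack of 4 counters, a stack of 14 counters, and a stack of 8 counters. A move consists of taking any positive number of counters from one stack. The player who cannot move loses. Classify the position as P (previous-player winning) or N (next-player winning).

Bitwise XOR of the heap sizes:
  1110  (14)
  0100  (4)
  1110  (14)
  1000  (8)
  ----
  1100  (12)
The nim-sum is 12 ≠ 0, so this is an N-position: the player to move can win.

N-position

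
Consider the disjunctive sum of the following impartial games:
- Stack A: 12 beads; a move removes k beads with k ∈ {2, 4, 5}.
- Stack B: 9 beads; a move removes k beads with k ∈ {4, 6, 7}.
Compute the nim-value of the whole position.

0

Build the Grundy sequence for stack A with g(k) = mex{g(k−s) : s ∈ {2, 4, 5}, s ≤ k}:
g(0) = mex{} = 0
g(1) = mex{} = 0
g(2) = mex{0} = 1
g(3) = mex{0} = 1
g(4) = mex{0,1} = 2
g(5) = mex{0,1} = 2
g(6) = mex{0,1,2} = 3
g(7) = mex{1,2} = 0
g(8) = mex{1,2,3} = 0
g(9) = mex{0,2} = 1
g(10) = mex{0,2,3} = 1
g(11) = mex{0,1,3} = 2
g(12) = mex{0,1} = 2
So g(12) = 2.
For stack B, compute g(0), g(1), … with moves {4, 6, 7}:
g(0) = mex{} = 0
g(1) = mex{} = 0
g(2) = mex{} = 0
g(3) = mex{} = 0
g(4) = mex{0} = 1
g(5) = mex{0} = 1
g(6) = mex{0} = 1
g(7) = mex{0} = 1
g(8) = mex{0,1} = 2
g(9) = mex{0,1} = 2
So g(9) = 2.
The value of a disjunctive sum is the nim-sum of the parts.
Combined value = 2 ⊕ 2 = 0.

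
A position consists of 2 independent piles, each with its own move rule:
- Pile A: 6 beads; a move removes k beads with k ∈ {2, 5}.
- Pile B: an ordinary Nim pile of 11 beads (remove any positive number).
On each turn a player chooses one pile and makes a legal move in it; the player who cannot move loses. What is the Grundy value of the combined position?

Build the Grundy sequence for pile A with g(k) = mex{g(k−s) : s ∈ {2, 5}, s ≤ k}:
k:     0  1  2  3  4  5  6
g(k):  0  0  1  1  0  2  1
So g(6) = 1.
Pile B is a plain Nim pile of size 11, so its Grundy value is 11.
The value of a disjunctive sum is the nim-sum of the parts.
Combined value = 1 XOR 11 = 10.

10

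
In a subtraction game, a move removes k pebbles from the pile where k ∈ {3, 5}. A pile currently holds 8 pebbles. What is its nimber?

Build the Grundy sequence with g(k) = mex{g(k−s) : s ∈ {3, 5}, s ≤ k}:
g(0) = mex{} = 0
g(1) = mex{} = 0
g(2) = mex{} = 0
g(3) = mex{0} = 1
g(4) = mex{0} = 1
g(5) = mex{0} = 1
g(6) = mex{0,1} = 2
g(7) = mex{0,1} = 2
g(8) = mex{1} = 0
So g(8) = 0.

0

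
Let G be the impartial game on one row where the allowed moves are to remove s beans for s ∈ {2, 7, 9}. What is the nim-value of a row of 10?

3

Compute g(0), g(1), … for moves {2, 7, 9}:
g(0) = mex{} = 0
g(1) = mex{} = 0
g(2) = mex{0} = 1
g(3) = mex{0} = 1
g(4) = mex{1} = 0
g(5) = mex{1} = 0
g(6) = mex{0} = 1
g(7) = mex{0} = 1
g(8) = mex{0,1} = 2
g(9) = mex{0,1} = 2
g(10) = mex{0,1,2} = 3
So g(10) = 3.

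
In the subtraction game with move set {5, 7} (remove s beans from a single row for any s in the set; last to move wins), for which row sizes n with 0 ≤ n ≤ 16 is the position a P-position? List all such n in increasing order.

0, 1, 2, 3, 4, 12, 13, 14, 15, 16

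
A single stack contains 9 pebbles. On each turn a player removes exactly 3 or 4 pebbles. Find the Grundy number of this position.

Build the Grundy sequence with g(k) = mex{g(k−s) : s ∈ {3, 4}, s ≤ k}:
g(0) = mex{} = 0
g(1) = mex{} = 0
g(2) = mex{} = 0
g(3) = mex{0} = 1
g(4) = mex{0} = 1
g(5) = mex{0} = 1
g(6) = mex{0,1} = 2
g(7) = mex{1} = 0
g(8) = mex{1} = 0
g(9) = mex{1,2} = 0
So g(9) = 0.

0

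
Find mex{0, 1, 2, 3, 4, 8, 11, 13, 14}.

5

The values 0, 1, 2, 3, 4 are all present; 5 is the first non-negative integer missing from the set.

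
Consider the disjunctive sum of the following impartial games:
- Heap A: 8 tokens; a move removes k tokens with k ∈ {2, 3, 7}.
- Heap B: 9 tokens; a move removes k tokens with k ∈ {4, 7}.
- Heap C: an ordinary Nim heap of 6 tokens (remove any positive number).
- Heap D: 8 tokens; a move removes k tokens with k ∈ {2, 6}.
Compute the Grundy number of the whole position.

5

Grundy values for heap A (subtraction set {2, 3, 7}):
g(0) = mex{} = 0
g(1) = mex{} = 0
g(2) = mex{0} = 1
g(3) = mex{0} = 1
g(4) = mex{0,1} = 2
g(5) = mex{1} = 0
g(6) = mex{1,2} = 0
g(7) = mex{0,2} = 1
g(8) = mex{0} = 1
So g(8) = 1.
For heap B, compute g(0), g(1), … with moves {4, 7}:
g(0) = mex{} = 0
g(1) = mex{} = 0
g(2) = mex{} = 0
g(3) = mex{} = 0
g(4) = mex{0} = 1
g(5) = mex{0} = 1
g(6) = mex{0} = 1
g(7) = mex{0} = 1
g(8) = mex{0,1} = 2
g(9) = mex{0,1} = 2
So g(9) = 2.
Heap C is a plain Nim heap of size 6, so its Grundy value is 6.
For heap D, compute g(0), g(1), … with moves {2, 6}:
k:     0  1  2  3  4  5  6  7  8
g(k):  0  0  1  1  0  0  1  1  0
So g(8) = 0.
The value of a disjunctive sum is the nim-sum of the parts.
Combined value = 1 XOR 2 XOR 6 XOR 0 = 5.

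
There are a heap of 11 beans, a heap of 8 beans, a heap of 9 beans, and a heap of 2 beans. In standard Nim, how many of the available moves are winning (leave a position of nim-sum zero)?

3

In binary:
  1011  (11)
  1000  (8)
  1001  (9)
  0010  (2)
  ----
  1000  (8)
The overall nim-sum is X = 8. A heap of size p has a winning move iff p XOR X < p (reduce it to p XOR X).
  11: 11 XOR 8 = 3 < 11 — winning move (to 3).
  8: 8 XOR 8 = 0 < 8 — winning move (to 0).
  9: 9 XOR 8 = 1 < 9 — winning move (to 1).
  2: 2 XOR 8 = 10 ≥ 2 — no move.
That gives 3 winning moves.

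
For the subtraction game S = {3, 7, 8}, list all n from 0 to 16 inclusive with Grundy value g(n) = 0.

Compute g(0), g(1), … for moves {3, 7, 8}:
k:     0  1  2  3  4  5  6  7  8  9 10 11 12 13 14 15 16
g(k):  0  0  0  1  1  1  0  2  2  1  3  0  0  2  1  1  0
The P-positions (g = 0) in 0..16 are 0, 1, 2, 6, 11, 12, 16.

0, 1, 2, 6, 11, 12, 16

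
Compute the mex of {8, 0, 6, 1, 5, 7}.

2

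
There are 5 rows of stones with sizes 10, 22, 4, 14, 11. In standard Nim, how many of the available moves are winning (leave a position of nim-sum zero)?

1

Nim-sum: 10 ^ 22 ^ 4 ^ 14 ^ 11 = 29.
The overall nim-sum is X = 29. A row of size p has a winning move iff p XOR X < p (reduce it to p XOR X).
  10: 10 XOR 29 = 23 ≥ 10 — no move.
  22: 22 XOR 29 = 11 < 22 — winning move (to 11).
  4: 4 XOR 29 = 25 ≥ 4 — no move.
  14: 14 XOR 29 = 19 ≥ 14 — no move.
  11: 11 XOR 29 = 22 ≥ 11 — no move.
That gives 1 winning move.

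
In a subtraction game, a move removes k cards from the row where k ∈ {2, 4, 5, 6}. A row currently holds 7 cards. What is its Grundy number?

3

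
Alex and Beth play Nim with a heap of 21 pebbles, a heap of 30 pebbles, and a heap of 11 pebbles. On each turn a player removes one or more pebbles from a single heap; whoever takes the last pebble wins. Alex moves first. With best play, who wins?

Beth wins

Bitwise XOR of the heap sizes:
  10101  (21)
  11110  (30)
  01011  (11)
  -----
  00000  (0)
The nim-sum is 0, so this is a P-position: the player to move is in a losing position under optimal play; Alex is about to move from it and so loses — Beth wins.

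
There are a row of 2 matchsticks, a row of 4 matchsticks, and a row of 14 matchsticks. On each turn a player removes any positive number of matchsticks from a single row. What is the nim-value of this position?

8

Compute the nim-sum pairwise:
2 ^ 4 = 6
6 ^ 14 = 8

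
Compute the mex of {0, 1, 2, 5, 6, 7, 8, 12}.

3

The values 0, 1, 2 are all present; 3 is the first non-negative integer missing from the set.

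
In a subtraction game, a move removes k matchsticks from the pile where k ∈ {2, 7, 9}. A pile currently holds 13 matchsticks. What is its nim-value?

2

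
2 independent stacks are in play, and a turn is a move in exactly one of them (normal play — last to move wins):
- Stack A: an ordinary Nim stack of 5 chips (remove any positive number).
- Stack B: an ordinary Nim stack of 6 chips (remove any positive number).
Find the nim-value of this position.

3

Stack A is a plain Nim stack of size 5, so its Grundy value is 5.
Stack B is a plain Nim stack of size 6, so its Grundy value is 6.
By the Sprague-Grundy theorem, the Grundy value of a sum of independent games is the XOR of the component values.
Combined value = 5 XOR 6 = 3.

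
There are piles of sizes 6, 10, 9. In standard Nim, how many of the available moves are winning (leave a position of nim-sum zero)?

Compute the nim-sum pairwise:
6 ⊕ 10 = 12
12 ⊕ 9 = 5
The overall nim-sum is X = 5. A pile of size p has a winning move iff p XOR X < p (reduce it to p XOR X).
  6: 6 XOR 5 = 3 < 6 — winning move (to 3).
  10: 10 XOR 5 = 15 ≥ 10 — no move.
  9: 9 XOR 5 = 12 ≥ 9 — no move.
That gives 1 winning move.

1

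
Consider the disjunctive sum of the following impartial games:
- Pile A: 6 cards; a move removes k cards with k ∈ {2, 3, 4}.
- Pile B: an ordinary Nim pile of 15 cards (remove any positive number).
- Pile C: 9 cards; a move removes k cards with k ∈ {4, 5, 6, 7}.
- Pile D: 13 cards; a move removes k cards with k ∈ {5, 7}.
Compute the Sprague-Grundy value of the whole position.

Build the Grundy sequence for pile A with g(k) = mex{g(k−s) : s ∈ {2, 3, 4}, s ≤ k}:
g(0) = mex{} = 0
g(1) = mex{} = 0
g(2) = mex{0} = 1
g(3) = mex{0} = 1
g(4) = mex{0,1} = 2
g(5) = mex{0,1} = 2
g(6) = mex{1,2} = 0
So g(6) = 0.
Pile B is a plain Nim pile of size 15, so its Grundy value is 15.
For pile C, compute g(0), g(1), … with moves {4, 5, 6, 7}:
g(0) = mex{} = 0
g(1) = mex{} = 0
g(2) = mex{} = 0
g(3) = mex{} = 0
g(4) = mex{0} = 1
g(5) = mex{0} = 1
g(6) = mex{0} = 1
g(7) = mex{0} = 1
g(8) = mex{0,1} = 2
g(9) = mex{0,1} = 2
So g(9) = 2.
For pile D, compute g(0), g(1), … with moves {5, 7}:
k:     0  1  2  3  4  5  6  7  8  9 10 11 12 13
g(k):  0  0  0  0  0  1  1  1  1  1  2  2  0  0
So g(13) = 0.
By the Sprague-Grundy theorem, the Grundy value of a sum of independent games is the XOR of the component values.
Combined value = 0 XOR 15 XOR 2 XOR 0 = 13.

13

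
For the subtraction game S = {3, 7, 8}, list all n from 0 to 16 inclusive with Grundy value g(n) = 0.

0, 1, 2, 6, 11, 12, 16

Build the Grundy sequence with g(k) = mex{g(k−s) : s ∈ {3, 7, 8}, s ≤ k}:
k:     0  1  2  3  4  5  6  7  8  9 10 11 12 13 14 15 16
g(k):  0  0  0  1  1  1  0  2  2  1  3  0  0  2  1  1  0
The P-positions (g = 0) in 0..16 are 0, 1, 2, 6, 11, 12, 16.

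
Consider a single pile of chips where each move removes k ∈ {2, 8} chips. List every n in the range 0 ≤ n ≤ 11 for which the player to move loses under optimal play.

0, 1, 4, 5, 10, 11

Compute g(0), g(1), … for moves {2, 8}:
g(0) = mex{} = 0
g(1) = mex{} = 0
g(2) = mex{0} = 1
g(3) = mex{0} = 1
g(4) = mex{1} = 0
g(5) = mex{1} = 0
g(6) = mex{0} = 1
g(7) = mex{0} = 1
g(8) = mex{0,1} = 2
g(9) = mex{0,1} = 2
g(10) = mex{1,2} = 0
g(11) = mex{1,2} = 0
The P-positions (g = 0) in 0..11 are 0, 1, 4, 5, 10, 11.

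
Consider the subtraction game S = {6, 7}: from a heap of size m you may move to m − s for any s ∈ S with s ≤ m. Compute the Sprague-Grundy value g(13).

0

Build the Grundy sequence with g(k) = mex{g(k−s) : s ∈ {6, 7}, s ≤ k}:
k:     0  1  2  3  4  5  6  7  8  9 10 11 12 13
g(k):  0  0  0  0  0  0  1  1  1  1  1  1  2  0
So g(13) = 0.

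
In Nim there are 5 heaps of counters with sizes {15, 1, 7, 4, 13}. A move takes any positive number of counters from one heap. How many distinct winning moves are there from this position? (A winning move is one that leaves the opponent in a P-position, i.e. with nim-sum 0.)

0

In binary:
  1111  (15)
  0001  (1)
  0111  (7)
  0100  (4)
  1101  (13)
  ----
  0000  (0)
The nim-sum is already 0, so every move leaves a nonzero nim-sum — there are no winning moves.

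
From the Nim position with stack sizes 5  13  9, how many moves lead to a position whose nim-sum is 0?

Nim-sum: 5 ⊕ 13 ⊕ 9 = 1.
The overall nim-sum is X = 1. A stack of size p has a winning move iff p XOR X < p (reduce it to p XOR X).
  5: 5 XOR 1 = 4 < 5 — winning move (to 4).
  13: 13 XOR 1 = 12 < 13 — winning move (to 12).
  9: 9 XOR 1 = 8 < 9 — winning move (to 8).
That gives 3 winning moves.

3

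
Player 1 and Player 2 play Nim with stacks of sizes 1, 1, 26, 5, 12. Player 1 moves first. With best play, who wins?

Player 1 wins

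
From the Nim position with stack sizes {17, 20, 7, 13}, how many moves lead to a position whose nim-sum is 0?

1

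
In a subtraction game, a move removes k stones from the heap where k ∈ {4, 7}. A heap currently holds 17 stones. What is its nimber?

1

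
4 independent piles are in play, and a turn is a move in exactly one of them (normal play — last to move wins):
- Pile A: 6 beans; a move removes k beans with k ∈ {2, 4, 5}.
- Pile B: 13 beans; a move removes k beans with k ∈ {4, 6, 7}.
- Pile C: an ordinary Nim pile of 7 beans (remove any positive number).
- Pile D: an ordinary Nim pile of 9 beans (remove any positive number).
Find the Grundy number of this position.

Grundy values for pile A (subtraction set {2, 4, 5}):
k:     0  1  2  3  4  5  6
g(k):  0  0  1  1  2  2  3
So g(6) = 3.
Grundy values for pile B (subtraction set {4, 6, 7}):
k:     0  1  2  3  4  5  6  7  8  9 10 11 12 13
g(k):  0  0  0  0  1  1  1  1  2  2  2  0  0  0
So g(13) = 0.
Pile C is a plain Nim pile of size 7, so its Grundy value is 7.
Pile D is a plain Nim pile of size 9, so its Grundy value is 9.
By the Sprague-Grundy theorem, the Grundy value of a sum of independent games is the XOR of the component values.
Combined value = 3 ⊕ 0 ⊕ 7 ⊕ 9 = 13.

13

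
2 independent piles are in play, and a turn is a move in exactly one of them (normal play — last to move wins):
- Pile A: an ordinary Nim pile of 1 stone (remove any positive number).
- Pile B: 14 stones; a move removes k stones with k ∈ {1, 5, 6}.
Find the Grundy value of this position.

0

Pile A is a plain Nim pile of size 1, so its Grundy value is 1.
For pile B, compute g(0), g(1), … with moves {1, 5, 6}:
g(0) = mex{} = 0
g(1) = mex{0} = 1
g(2) = mex{1} = 0
g(3) = mex{0} = 1
g(4) = mex{1} = 0
g(5) = mex{0} = 1
g(6) = mex{0,1} = 2
g(7) = mex{0,1,2} = 3
g(8) = mex{0,1,3} = 2
g(9) = mex{0,1,2} = 3
g(10) = mex{0,1,3} = 2
g(11) = mex{1,2} = 0
g(12) = mex{0,2,3} = 1
g(13) = mex{1,2,3} = 0
g(14) = mex{0,2,3} = 1
So g(14) = 1.
The value of a disjunctive sum is the nim-sum of the parts.
Combined value = 1 ⊕ 1 = 0.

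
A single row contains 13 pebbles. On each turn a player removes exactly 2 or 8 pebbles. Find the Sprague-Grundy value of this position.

1

Compute g(0), g(1), … for moves {2, 8}:
g(0) = mex{} = 0
g(1) = mex{} = 0
g(2) = mex{0} = 1
g(3) = mex{0} = 1
g(4) = mex{1} = 0
g(5) = mex{1} = 0
g(6) = mex{0} = 1
g(7) = mex{0} = 1
g(8) = mex{0,1} = 2
g(9) = mex{0,1} = 2
g(10) = mex{1,2} = 0
g(11) = mex{1,2} = 0
g(12) = mex{0} = 1
g(13) = mex{0} = 1
So g(13) = 1.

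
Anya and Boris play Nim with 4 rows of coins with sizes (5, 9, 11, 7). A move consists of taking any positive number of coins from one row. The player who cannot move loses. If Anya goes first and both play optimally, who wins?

Nim-sum: 5 XOR 9 XOR 11 XOR 7 = 0.
The nim-sum is 0, so this is a P-position: the player to move is in a losing position under optimal play; Anya is about to move from it and so loses — Boris wins.

Boris wins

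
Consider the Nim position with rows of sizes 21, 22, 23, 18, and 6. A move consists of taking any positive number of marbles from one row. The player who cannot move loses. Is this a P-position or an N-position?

Compute the nim-sum pairwise:
21 ⊕ 22 = 3
3 ⊕ 23 = 20
20 ⊕ 18 = 6
6 ⊕ 6 = 0
The nim-sum is 0, so this is a P-position: the player to move is in a losing position under optimal play.

P-position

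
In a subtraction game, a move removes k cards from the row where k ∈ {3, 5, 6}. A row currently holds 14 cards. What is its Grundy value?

1

Grundy values for subtraction set {3, 5, 6}:
k:     0  1  2  3  4  5  6  7  8  9 10 11 12 13 14
g(k):  0  0  0  1  1  1  2  2  2  0  0  0  1  1  1
So g(14) = 1.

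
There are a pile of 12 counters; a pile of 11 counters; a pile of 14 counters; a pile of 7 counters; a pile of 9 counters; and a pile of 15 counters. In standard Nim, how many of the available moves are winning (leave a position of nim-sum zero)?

Nim-sum: 12 XOR 11 XOR 14 XOR 7 XOR 9 XOR 15 = 8.
The overall nim-sum is X = 8. A pile of size p has a winning move iff p XOR X < p (reduce it to p XOR X).
  12: 12 XOR 8 = 4 < 12 — winning move (to 4).
  11: 11 XOR 8 = 3 < 11 — winning move (to 3).
  14: 14 XOR 8 = 6 < 14 — winning move (to 6).
  7: 7 XOR 8 = 15 ≥ 7 — no move.
  9: 9 XOR 8 = 1 < 9 — winning move (to 1).
  15: 15 XOR 8 = 7 < 15 — winning move (to 7).
That gives 5 winning moves.

5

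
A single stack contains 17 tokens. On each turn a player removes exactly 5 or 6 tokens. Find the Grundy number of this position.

1

Grundy values for subtraction set {5, 6}:
k:     0  1  2  3  4  5  6  7  8  9 10 11 12 13 14 15 16 17
g(k):  0  0  0  0  0  1  1  1  1  1  2  0  0  0  0  0  1  1
So g(17) = 1.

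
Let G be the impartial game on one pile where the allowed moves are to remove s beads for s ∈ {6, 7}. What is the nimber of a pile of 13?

0

Compute g(0), g(1), … for moves {6, 7}:
k:     0  1  2  3  4  5  6  7  8  9 10 11 12 13
g(k):  0  0  0  0  0  0  1  1  1  1  1  1  2  0
So g(13) = 0.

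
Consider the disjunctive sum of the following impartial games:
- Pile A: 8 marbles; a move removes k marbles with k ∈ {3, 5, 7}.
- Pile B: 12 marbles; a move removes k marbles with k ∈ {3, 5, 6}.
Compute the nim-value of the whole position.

3

Grundy values for pile A (subtraction set {3, 5, 7}):
g(0) = mex{} = 0
g(1) = mex{} = 0
g(2) = mex{} = 0
g(3) = mex{0} = 1
g(4) = mex{0} = 1
g(5) = mex{0} = 1
g(6) = mex{0,1} = 2
g(7) = mex{0,1} = 2
g(8) = mex{0,1} = 2
So g(8) = 2.
Grundy values for pile B (subtraction set {3, 5, 6}):
k:     0  1  2  3  4  5  6  7  8  9 10 11 12
g(k):  0  0  0  1  1  1  2  2  2  0  0  0  1
So g(12) = 1.
The value of a disjunctive sum is the nim-sum of the parts.
Combined value = 2 ⊕ 1 = 3.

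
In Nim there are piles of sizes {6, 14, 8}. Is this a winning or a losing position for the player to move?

Losing position

Write each in binary and XOR column by column:
  0110  (6)
  1110  (14)
  1000  (8)
  ----
  0000  (0)
The nim-sum is 0, so this is a P-position: the player to move is in a losing position under optimal play.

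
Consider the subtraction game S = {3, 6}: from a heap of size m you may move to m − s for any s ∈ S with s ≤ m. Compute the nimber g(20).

0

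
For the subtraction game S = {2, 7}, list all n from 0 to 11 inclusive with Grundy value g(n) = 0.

0, 1, 4, 5, 9, 10

Compute g(0), g(1), … for moves {2, 7}:
k:     0  1  2  3  4  5  6  7  8  9 10 11
g(k):  0  0  1  1  0  0  1  1  2  0  0  1
The P-positions (g = 0) in 0..11 are 0, 1, 4, 5, 9, 10.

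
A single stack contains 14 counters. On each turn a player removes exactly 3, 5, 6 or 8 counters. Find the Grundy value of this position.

Grundy values for subtraction set {3, 5, 6, 8}:
g(0) = mex{} = 0
g(1) = mex{} = 0
g(2) = mex{} = 0
g(3) = mex{0} = 1
g(4) = mex{0} = 1
g(5) = mex{0} = 1
g(6) = mex{0,1} = 2
g(7) = mex{0,1} = 2
g(8) = mex{0,1} = 2
g(9) = mex{0,1,2} = 3
g(10) = mex{0,1,2} = 3
g(11) = mex{1,2} = 0
g(12) = mex{1,2,3} = 0
g(13) = mex{1,2,3} = 0
g(14) = mex{0,2,3} = 1
So g(14) = 1.

1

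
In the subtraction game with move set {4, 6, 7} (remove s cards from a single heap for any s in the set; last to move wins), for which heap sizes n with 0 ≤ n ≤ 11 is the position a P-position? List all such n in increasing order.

Build the Grundy sequence with g(k) = mex{g(k−s) : s ∈ {4, 6, 7}, s ≤ k}:
k:     0  1  2  3  4  5  6  7  8  9 10 11
g(k):  0  0  0  0  1  1  1  1  2  2  2  0
The P-positions (g = 0) in 0..11 are 0, 1, 2, 3, 11.

0, 1, 2, 3, 11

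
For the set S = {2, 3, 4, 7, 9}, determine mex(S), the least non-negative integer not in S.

0

0 is not in the set, so the mex is 0.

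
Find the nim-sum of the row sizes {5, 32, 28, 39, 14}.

In binary:
  000101  (5)
  100000  (32)
  011100  (28)
  100111  (39)
  001110  (14)
  ------
  010000  (16)

16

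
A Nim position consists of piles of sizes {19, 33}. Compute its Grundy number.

Nim-sum: 19 ⊕ 33 = 50.

50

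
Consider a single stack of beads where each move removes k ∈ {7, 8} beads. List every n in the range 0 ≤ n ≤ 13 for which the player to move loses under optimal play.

Grundy values for subtraction set {7, 8}:
k:     0  1  2  3  4  5  6  7  8  9 10 11 12 13
g(k):  0  0  0  0  0  0  0  1  1  1  1  1  1  1
The P-positions (g = 0) in 0..13 are 0, 1, 2, 3, 4, 5, 6.

0, 1, 2, 3, 4, 5, 6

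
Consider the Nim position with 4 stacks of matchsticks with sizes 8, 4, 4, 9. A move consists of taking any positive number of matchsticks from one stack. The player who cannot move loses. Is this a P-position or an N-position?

Write each in binary and XOR column by column:
  1000  (8)
  0100  (4)
  0100  (4)
  1001  (9)
  ----
  0001  (1)
The nim-sum is 1 ≠ 0, so this is an N-position: the player to move can win.

N-position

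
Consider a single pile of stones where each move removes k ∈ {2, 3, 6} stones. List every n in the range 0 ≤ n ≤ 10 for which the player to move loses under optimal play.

Build the Grundy sequence with g(k) = mex{g(k−s) : s ∈ {2, 3, 6}, s ≤ k}:
g(0) = mex{} = 0
g(1) = mex{} = 0
g(2) = mex{0} = 1
g(3) = mex{0} = 1
g(4) = mex{0,1} = 2
g(5) = mex{1} = 0
g(6) = mex{0,1,2} = 3
g(7) = mex{0,2} = 1
g(8) = mex{0,1,3} = 2
g(9) = mex{1,3} = 0
g(10) = mex{1,2} = 0
The P-positions (g = 0) in 0..10 are 0, 1, 5, 9, 10.

0, 1, 5, 9, 10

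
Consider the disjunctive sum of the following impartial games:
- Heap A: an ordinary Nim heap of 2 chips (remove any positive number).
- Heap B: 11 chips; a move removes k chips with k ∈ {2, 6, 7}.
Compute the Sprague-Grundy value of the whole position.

Heap A is a plain Nim heap of size 2, so its Grundy value is 2.
For heap B, compute g(0), g(1), … with moves {2, 6, 7}:
k:     0  1  2  3  4  5  6  7  8  9 10 11
g(k):  0  0  1  1  0  0  1  1  2  0  3  1
So g(11) = 1.
The value of a disjunctive sum is the nim-sum of the parts.
Combined value = 2 XOR 1 = 3.

3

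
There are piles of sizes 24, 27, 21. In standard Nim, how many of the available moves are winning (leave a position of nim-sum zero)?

3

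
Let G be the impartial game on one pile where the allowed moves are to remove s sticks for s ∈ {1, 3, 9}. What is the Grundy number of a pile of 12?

Compute g(0), g(1), … for moves {1, 3, 9}:
k:     0  1  2  3  4  5  6  7  8  9 10 11 12
g(k):  0  1  0  1  0  1  0  1  0  1  0  1  0
So g(12) = 0.

0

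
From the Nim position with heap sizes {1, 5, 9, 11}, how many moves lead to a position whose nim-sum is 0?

1

In binary:
  0001  (1)
  0101  (5)
  1001  (9)
  1011  (11)
  ----
  0110  (6)
The overall nim-sum is X = 6. A heap of size p has a winning move iff p XOR X < p (reduce it to p XOR X).
  1: 1 XOR 6 = 7 ≥ 1 — no move.
  5: 5 XOR 6 = 3 < 5 — winning move (to 3).
  9: 9 XOR 6 = 15 ≥ 9 — no move.
  11: 11 XOR 6 = 13 ≥ 11 — no move.
That gives 1 winning move.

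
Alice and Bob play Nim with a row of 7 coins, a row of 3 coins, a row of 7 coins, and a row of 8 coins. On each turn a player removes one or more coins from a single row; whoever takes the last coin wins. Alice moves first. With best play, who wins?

Alice wins

Bitwise XOR of the heap sizes:
  0111  (7)
  0011  (3)
  0111  (7)
  1000  (8)
  ----
  1011  (11)
The nim-sum is 11 ≠ 0, so this is an N-position: the player to move can win; Alice has a winning move.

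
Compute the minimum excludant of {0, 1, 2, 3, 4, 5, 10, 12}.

The values 0, 1, 2, 3, 4, 5 are all present; 6 is the first non-negative integer missing from the set.

6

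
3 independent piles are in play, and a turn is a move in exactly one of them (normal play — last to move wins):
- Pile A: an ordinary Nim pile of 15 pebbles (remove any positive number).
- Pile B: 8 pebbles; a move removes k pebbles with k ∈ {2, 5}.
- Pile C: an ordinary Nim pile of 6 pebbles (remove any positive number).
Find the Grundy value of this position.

9

Pile A is a plain Nim pile of size 15, so its Grundy value is 15.
Build the Grundy sequence for pile B with g(k) = mex{g(k−s) : s ∈ {2, 5}, s ≤ k}:
g(0) = mex{} = 0
g(1) = mex{} = 0
g(2) = mex{0} = 1
g(3) = mex{0} = 1
g(4) = mex{1} = 0
g(5) = mex{0,1} = 2
g(6) = mex{0} = 1
g(7) = mex{1,2} = 0
g(8) = mex{1} = 0
So g(8) = 0.
Pile C is a plain Nim pile of size 6, so its Grundy value is 6.
By the Sprague-Grundy theorem, the Grundy value of a sum of independent games is the XOR of the component values.
Combined value = 15 XOR 0 XOR 6 = 9.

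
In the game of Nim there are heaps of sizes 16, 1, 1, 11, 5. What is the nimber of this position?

Compute the nim-sum pairwise:
16 XOR 1 = 17
17 XOR 1 = 16
16 XOR 11 = 27
27 XOR 5 = 30

30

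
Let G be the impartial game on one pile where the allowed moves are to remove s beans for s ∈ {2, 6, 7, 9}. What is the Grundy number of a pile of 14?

Grundy values for subtraction set {2, 6, 7, 9}:
g(0) = mex{} = 0
g(1) = mex{} = 0
g(2) = mex{0} = 1
g(3) = mex{0} = 1
g(4) = mex{1} = 0
g(5) = mex{1} = 0
g(6) = mex{0} = 1
g(7) = mex{0} = 1
g(8) = mex{0,1} = 2
g(9) = mex{0,1} = 2
g(10) = mex{0,1,2} = 3
g(11) = mex{0,1,2} = 3
g(12) = mex{0,1,3} = 2
g(13) = mex{0,1,3} = 2
g(14) = mex{0,1,2} = 3
So g(14) = 3.

3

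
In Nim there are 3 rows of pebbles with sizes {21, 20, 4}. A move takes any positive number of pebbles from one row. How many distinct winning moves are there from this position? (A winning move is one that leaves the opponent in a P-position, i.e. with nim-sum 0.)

3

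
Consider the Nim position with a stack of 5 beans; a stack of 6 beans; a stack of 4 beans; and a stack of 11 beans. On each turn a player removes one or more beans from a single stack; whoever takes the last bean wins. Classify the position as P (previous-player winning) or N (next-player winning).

N-position

Compute the nim-sum pairwise:
5 XOR 6 = 3
3 XOR 4 = 7
7 XOR 11 = 12
The nim-sum is 12 ≠ 0, so this is an N-position: the player to move can win.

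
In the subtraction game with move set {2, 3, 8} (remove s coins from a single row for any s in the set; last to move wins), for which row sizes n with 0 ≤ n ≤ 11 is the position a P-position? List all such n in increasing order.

0, 1, 5, 6, 10, 11

Compute g(0), g(1), … for moves {2, 3, 8}:
k:     0  1  2  3  4  5  6  7  8  9 10 11
g(k):  0  0  1  1  2  0  0  1  1  2  0  0
The P-positions (g = 0) in 0..11 are 0, 1, 5, 6, 10, 11.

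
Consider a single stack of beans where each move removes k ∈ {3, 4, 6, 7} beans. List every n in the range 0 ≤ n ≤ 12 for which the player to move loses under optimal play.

0, 1, 2, 10, 11, 12

Grundy values for subtraction set {3, 4, 6, 7}:
k:     0  1  2  3  4  5  6  7  8  9 10 11 12
g(k):  0  0  0  1  1  1  2  2  2  3  0  0  0
The P-positions (g = 0) in 0..12 are 0, 1, 2, 10, 11, 12.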